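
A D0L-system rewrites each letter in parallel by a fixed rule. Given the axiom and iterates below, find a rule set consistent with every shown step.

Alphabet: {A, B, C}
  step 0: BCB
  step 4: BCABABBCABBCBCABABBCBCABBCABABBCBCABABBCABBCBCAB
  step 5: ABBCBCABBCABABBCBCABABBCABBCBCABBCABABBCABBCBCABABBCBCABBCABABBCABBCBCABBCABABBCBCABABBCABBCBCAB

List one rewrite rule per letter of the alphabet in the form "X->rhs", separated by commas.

A->BC, B->AB, C->BC

  step 4 ⇒ step 5: BCABABBCABBCBCABABBCBCABBCABABBCBCABABBCABBCBCAB ⇒ AB·BC·BC·AB·BC·AB·AB·BC·BC·AB·AB·BC·AB·BC·BC·AB·BC·AB·AB·BC·AB·BC·BC·AB·AB·BC·BC·AB·BC·AB·AB·BC·AB·BC·BC·AB·BC·AB·AB·BC·BC·AB·AB·BC·AB·BC·BC·AB
    A ↦ BC
    B ↦ AB
    C ↦ BC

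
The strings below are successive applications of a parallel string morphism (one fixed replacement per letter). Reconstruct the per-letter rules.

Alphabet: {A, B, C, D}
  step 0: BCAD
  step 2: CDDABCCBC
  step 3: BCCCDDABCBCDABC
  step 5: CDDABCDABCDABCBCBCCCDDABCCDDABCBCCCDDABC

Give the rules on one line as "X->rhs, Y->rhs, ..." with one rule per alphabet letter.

A->D, B->DA, C->BC, D->C

  step 2 ⇒ step 3: CDDABCCBC ⇒ BC·C·C·D·DA·BC·BC·DA·BC
    A ↦ D
    B ↦ DA
    C ↦ BC
    D ↦ C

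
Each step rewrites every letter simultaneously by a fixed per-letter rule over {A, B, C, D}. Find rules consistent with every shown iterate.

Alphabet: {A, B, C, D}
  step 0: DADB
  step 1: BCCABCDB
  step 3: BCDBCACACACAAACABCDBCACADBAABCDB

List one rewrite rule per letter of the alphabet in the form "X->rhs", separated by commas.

A->CA, B->DB, C->AA, D->BC

  step 0 ⇒ step 1: DADB ⇒ BC·CA·BC·DB
    A ↦ CA
    B ↦ DB
    D ↦ BC
    C ↦ AA  (constrained at step 1)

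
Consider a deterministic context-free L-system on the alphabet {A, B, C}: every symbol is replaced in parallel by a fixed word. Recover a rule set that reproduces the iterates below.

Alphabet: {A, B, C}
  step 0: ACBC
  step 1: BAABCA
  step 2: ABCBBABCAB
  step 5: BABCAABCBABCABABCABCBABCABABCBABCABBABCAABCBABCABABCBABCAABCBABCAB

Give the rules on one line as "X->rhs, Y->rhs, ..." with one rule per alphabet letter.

  step 1 ⇒ step 2: BAABCA ⇒ ABC·B·B·ABC·A·B
    A ↦ B
    B ↦ ABC
    C ↦ A

A->B, B->ABC, C->A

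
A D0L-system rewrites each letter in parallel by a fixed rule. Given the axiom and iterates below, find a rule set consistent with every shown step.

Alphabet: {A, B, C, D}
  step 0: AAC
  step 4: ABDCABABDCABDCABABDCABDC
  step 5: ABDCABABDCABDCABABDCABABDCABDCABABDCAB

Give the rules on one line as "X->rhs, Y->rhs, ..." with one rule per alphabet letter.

A->AB, B->DC, C->B, D->A

  step 4 ⇒ step 5: ABDCABABDCABDCABABDCABDC ⇒ AB·DC·A·B·AB·DC·AB·DC·A·B·AB·DC·A·B·AB·DC·AB·DC·A·B·AB·DC·A·B
    A ↦ AB
    B ↦ DC
    C ↦ B
    D ↦ A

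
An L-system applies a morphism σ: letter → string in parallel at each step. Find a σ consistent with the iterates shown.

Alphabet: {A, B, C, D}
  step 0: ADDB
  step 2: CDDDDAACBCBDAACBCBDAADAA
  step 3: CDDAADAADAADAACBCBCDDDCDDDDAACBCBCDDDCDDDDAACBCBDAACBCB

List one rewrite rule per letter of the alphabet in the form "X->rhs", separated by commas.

A->CB, B->DD, C->CD, D->DAA

  step 2 ⇒ step 3: CDDDDAACBCBDAACBCBDAADAA ⇒ CD·DAA·DAA·DAA·DAA·CB·CB·CD·DD·CD·DD·DAA·CB·CB·CD·DD·CD·DD·DAA·CB·CB·DAA·CB·CB
    A ↦ CB
    B ↦ DD
    C ↦ CD
    D ↦ DAA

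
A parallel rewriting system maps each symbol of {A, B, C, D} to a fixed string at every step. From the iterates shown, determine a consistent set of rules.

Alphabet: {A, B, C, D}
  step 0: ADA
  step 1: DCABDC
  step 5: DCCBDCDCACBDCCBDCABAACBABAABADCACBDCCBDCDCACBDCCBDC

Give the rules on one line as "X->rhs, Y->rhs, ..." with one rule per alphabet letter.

A->DC, B->CB, C->A, D->AB

  step 0 ⇒ step 1: ADA ⇒ DC·AB·DC
    A ↦ DC
    D ↦ AB
    B ↦ CB  (constrained at step 1)
    C ↦ A  (constrained at step 1)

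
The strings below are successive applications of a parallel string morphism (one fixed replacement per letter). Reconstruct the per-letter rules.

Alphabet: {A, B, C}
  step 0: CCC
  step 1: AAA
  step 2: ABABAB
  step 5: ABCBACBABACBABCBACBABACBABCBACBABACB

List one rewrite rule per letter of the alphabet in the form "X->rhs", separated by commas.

A->AB, B->CB, C->A

  step 1 ⇒ step 2: AAA ⇒ AB·AB·AB
    A ↦ AB
    B ↦ CB  (constrained at step 2)
  step 0 ⇒ step 1: CCC ⇒ A·A·A
    C ↦ A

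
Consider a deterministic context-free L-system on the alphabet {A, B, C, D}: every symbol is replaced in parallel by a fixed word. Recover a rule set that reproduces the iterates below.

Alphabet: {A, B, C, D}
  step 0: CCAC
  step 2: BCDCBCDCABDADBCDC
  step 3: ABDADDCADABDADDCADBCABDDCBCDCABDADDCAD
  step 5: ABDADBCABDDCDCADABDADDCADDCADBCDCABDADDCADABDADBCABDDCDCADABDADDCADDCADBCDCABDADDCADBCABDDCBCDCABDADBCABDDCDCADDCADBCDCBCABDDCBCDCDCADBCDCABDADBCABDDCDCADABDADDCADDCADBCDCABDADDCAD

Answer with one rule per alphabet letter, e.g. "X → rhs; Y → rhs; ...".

A->BC, B->ABD, C->AD, D->DC

  step 2 ⇒ step 3: BCDCBCDCABDADBCDC ⇒ ABD·AD·DC·AD·ABD·AD·DC·AD·BC·ABD·DC·BC·DC·ABD·AD·DC·AD
    A ↦ BC
    B ↦ ABD
    C ↦ AD
    D ↦ DC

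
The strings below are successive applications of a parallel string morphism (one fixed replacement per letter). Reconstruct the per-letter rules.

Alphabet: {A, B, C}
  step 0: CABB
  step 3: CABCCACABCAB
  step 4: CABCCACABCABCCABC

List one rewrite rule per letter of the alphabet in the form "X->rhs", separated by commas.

A->B, B->C, C->CA

  step 3 ⇒ step 4: CABCCACABCAB ⇒ CA·B·C·CA·CA·B·CA·B·C·CA·B·C
    A ↦ B
    B ↦ C
    C ↦ CA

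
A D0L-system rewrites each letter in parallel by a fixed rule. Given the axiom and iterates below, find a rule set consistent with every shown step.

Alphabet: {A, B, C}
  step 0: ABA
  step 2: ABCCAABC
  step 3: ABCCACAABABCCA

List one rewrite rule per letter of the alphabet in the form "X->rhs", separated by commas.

A->AB, B->C, C->CA

  step 2 ⇒ step 3: ABCCAABC ⇒ AB·C·CA·CA·AB·AB·C·CA
    A ↦ AB
    B ↦ C
    C ↦ CA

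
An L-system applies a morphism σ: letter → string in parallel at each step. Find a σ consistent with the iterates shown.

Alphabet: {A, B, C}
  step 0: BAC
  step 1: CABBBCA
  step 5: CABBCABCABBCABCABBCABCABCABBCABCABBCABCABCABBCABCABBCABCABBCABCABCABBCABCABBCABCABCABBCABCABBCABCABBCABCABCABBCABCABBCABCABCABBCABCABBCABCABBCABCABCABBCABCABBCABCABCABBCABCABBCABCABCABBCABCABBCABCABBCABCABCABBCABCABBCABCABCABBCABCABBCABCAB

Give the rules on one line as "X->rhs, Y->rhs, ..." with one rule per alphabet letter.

A->B, B->CAB, C->BCA

  step 0 ⇒ step 1: BAC ⇒ CAB·B·BCA
    A ↦ B
    B ↦ CAB
    C ↦ BCA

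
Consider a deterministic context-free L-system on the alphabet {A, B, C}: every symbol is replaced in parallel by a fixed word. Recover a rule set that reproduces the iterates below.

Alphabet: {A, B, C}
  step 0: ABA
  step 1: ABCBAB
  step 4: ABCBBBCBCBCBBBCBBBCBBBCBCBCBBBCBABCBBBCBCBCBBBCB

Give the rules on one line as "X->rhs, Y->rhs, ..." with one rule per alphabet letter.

  step 0 ⇒ step 1: ABA ⇒ AB·CB·AB
    A ↦ AB
    B ↦ CB
    C ↦ BB  (constrained at step 1)

A->AB, B->CB, C->BB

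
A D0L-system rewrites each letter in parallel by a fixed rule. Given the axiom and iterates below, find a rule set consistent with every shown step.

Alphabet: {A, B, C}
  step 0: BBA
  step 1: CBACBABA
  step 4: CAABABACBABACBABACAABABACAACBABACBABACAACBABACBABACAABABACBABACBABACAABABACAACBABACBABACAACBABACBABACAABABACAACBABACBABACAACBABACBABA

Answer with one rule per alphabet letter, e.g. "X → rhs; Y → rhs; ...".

  step 0 ⇒ step 1: BBA ⇒ CBA·CBA·BA
    A ↦ BA
    B ↦ CBA
    C ↦ CAA  (constrained at step 1)

A->BA, B->CBA, C->CAA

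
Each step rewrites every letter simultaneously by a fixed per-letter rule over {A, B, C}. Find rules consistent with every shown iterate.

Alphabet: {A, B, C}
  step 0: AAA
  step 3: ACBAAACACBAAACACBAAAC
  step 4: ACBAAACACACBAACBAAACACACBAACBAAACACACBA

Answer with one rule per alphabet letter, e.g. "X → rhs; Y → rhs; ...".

  step 3 ⇒ step 4: ACBAAACACBAAACACBAAAC ⇒ AC·BA·A·AC·AC·AC·BA·AC·BA·A·AC·AC·AC·BA·AC·BA·A·AC·AC·AC·BA
    A ↦ AC
    B ↦ A
    C ↦ BA

A->AC, B->A, C->BA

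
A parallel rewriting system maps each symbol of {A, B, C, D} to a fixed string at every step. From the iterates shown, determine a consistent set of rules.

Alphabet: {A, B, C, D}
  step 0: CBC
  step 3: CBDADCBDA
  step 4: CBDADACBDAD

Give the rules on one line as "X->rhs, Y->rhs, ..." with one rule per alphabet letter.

A->D, B->D, C->CB, D->A

  step 3 ⇒ step 4: CBDADCBDA ⇒ CB·D·A·D·A·CB·D·A·D
    A ↦ D
    B ↦ D
    C ↦ CB
    D ↦ A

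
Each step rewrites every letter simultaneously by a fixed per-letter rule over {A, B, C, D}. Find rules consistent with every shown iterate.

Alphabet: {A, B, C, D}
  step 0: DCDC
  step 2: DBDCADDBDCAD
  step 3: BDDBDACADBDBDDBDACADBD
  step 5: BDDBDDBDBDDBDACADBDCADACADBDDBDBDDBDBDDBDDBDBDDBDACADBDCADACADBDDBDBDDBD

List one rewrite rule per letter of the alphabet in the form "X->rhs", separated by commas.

A->CAD, B->D, C->A, D->BD

  step 2 ⇒ step 3: DBDCADDBDCAD ⇒ BD·D·BD·A·CAD·BD·BD·D·BD·A·CAD·BD
    A ↦ CAD
    B ↦ D
    C ↦ A
    D ↦ BD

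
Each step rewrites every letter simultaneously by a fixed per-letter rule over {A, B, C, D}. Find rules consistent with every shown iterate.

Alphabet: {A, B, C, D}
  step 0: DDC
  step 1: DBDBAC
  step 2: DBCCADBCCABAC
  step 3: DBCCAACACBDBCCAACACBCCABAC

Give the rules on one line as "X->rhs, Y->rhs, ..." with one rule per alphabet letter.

  step 2 ⇒ step 3: DBCCADBCCABAC ⇒ DB·CCA·AC·AC·B·DB·CCA·AC·AC·B·CCA·B·AC
    A ↦ B
    B ↦ CCA
    C ↦ AC
    D ↦ DB

A->B, B->CCA, C->AC, D->DB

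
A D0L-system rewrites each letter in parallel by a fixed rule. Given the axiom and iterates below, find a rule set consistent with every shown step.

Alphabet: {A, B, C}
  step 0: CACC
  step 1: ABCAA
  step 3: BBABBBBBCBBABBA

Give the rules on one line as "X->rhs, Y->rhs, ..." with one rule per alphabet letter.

  step 0 ⇒ step 1: CACC ⇒ A·BC·A·A
    A ↦ BC
    C ↦ A
    B ↦ BB  (constrained at step 1)

A->BC, B->BB, C->A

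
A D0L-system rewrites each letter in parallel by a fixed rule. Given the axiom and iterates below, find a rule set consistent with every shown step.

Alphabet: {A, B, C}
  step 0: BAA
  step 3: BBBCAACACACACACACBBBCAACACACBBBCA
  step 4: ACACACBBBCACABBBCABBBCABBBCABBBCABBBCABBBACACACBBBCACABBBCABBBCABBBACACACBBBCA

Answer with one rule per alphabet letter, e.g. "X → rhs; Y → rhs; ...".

  step 3 ⇒ step 4: BBBCAACACACACACACBBBCAACACACBBBCA ⇒ AC·AC·AC·BBB·CA·CA·BBB·CA·BBB·CA·BBB·CA·BBB·CA·BBB·CA·BBB·AC·AC·AC·BBB·CA·CA·BBB·CA·BBB·CA·BBB·AC·AC·AC·BBB·CA
    A ↦ CA
    B ↦ AC
    C ↦ BBB

A->CA, B->AC, C->BBB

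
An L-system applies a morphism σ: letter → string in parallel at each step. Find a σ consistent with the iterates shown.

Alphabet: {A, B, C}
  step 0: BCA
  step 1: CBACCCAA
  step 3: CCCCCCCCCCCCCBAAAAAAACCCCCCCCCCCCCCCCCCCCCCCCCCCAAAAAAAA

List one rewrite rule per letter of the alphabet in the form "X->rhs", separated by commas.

A->AA, B->CBA, C->CCC

  step 0 ⇒ step 1: BCA ⇒ CBA·CCC·AA
    A ↦ AA
    B ↦ CBA
    C ↦ CCC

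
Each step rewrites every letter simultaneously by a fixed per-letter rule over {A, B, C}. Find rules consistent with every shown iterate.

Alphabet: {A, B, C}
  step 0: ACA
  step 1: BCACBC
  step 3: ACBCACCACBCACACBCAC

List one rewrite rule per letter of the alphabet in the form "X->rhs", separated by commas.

A->BC, B->C, C->AC

  step 0 ⇒ step 1: ACA ⇒ BC·AC·BC
    A ↦ BC
    C ↦ AC
    B ↦ C  (constrained at step 1)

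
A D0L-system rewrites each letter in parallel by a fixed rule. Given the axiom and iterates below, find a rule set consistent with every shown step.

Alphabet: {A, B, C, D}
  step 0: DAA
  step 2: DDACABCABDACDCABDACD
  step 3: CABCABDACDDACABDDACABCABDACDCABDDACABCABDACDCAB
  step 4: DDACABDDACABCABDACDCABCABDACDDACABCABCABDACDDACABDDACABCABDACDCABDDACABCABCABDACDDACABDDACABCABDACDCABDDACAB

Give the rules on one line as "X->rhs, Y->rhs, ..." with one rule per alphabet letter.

  step 3 ⇒ step 4: CABCABDACDDACABDDACABCABDACDCABDDACABCABDACDCAB ⇒ D·DAC·AB·D·DAC·AB·CAB·DAC·D·CAB·CAB·DAC·D·DAC·AB·CAB·CAB·DAC·D·DAC·AB·D·DAC·AB·CAB·DAC·D·CAB·D·DAC·AB·CAB·CAB·DAC·D·DAC·AB·D·DAC·AB·CAB·DAC·D·CAB·D·DAC·AB
    A ↦ DAC
    B ↦ AB
    C ↦ D
    D ↦ CAB

A->DAC, B->AB, C->D, D->CAB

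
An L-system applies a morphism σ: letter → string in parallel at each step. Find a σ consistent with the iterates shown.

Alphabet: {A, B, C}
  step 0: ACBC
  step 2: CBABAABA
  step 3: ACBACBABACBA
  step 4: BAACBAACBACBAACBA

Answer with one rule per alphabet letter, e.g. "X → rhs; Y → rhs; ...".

A->BA, B->C, C->A

  step 3 ⇒ step 4: ACBACBABACBA ⇒ BA·A·C·BA·A·C·BA·C·BA·A·C·BA
    A ↦ BA
    B ↦ C
    C ↦ A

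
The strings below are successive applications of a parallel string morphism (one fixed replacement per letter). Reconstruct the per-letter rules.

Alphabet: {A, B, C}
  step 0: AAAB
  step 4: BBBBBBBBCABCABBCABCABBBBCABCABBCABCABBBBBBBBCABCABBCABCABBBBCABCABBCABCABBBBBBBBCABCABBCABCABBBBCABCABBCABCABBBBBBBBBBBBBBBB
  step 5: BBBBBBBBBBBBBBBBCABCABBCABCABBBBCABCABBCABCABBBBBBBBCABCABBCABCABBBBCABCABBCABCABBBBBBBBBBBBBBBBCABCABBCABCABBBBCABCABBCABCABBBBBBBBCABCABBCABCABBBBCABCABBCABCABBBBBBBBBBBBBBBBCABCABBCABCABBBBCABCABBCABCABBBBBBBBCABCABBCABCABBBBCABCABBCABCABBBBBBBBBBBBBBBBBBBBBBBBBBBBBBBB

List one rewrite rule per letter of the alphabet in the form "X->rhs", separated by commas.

  step 4 ⇒ step 5: BBBBBBBBCABCABBCABCABBBBCABCABBCABCABBBBBBBBCABCABBCABCABBBBCABCABBCABCABBBBBBBBCABCABBCABCABBBBCABCABBCABCABBBBBBBBBBBBBBBB ⇒ BB·BB·BB·BB·BB·BB·BB·BB·CA·BCA·BB·CA·BCA·BB·BB·CA·BCA·BB·CA·BCA·BB·BB·BB·BB·CA·BCA·BB·CA·BCA·BB·BB·CA·BCA·BB·CA·BCA·BB·BB·BB·BB·BB·BB·BB·BB·CA·BCA·BB·CA·BCA·BB·BB·CA·BCA·BB·CA·BCA·BB·BB·BB·BB·CA·BCA·BB·CA·BCA·BB·BB·CA·BCA·BB·CA·BCA·BB·BB·BB·BB·BB·BB·BB·BB·CA·BCA·BB·CA·BCA·BB·BB·CA·BCA·BB·CA·BCA·BB·BB·BB·BB·CA·BCA·BB·CA·BCA·BB·BB·CA·BCA·BB·CA·BCA·BB·BB·BB·BB·BB·BB·BB·BB·BB·BB·BB·BB·BB·BB·BB·BB
    A ↦ BCA
    B ↦ BB
    C ↦ CA

A->BCA, B->BB, C->CA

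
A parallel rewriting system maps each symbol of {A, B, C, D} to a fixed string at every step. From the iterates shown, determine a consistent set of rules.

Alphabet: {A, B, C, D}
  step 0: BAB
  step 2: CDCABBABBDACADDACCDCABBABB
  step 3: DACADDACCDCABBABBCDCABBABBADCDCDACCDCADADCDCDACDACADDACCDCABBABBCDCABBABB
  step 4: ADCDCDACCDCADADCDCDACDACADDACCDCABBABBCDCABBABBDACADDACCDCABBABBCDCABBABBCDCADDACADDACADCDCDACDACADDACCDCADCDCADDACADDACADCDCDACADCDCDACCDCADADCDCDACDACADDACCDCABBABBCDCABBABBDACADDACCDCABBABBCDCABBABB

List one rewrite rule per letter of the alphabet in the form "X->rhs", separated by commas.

  step 3 ⇒ step 4: DACADDACCDCABBABBCDCABBABBADCDCDACCDCADADCDCDACDACADDACCDCABBABBCDCABBABB ⇒ AD·CDC·DAC·CDC·AD·AD·CDC·DAC·DAC·AD·DAC·CDC·ABB·ABB·CDC·ABB·ABB·DAC·AD·DAC·CDC·ABB·ABB·CDC·ABB·ABB·CDC·AD·DAC·AD·DAC·AD·CDC·DAC·DAC·AD·DAC·CDC·AD·CDC·AD·DAC·AD·DAC·AD·CDC·DAC·AD·CDC·DAC·CDC·AD·AD·CDC·DAC·DAC·AD·DAC·CDC·ABB·ABB·CDC·ABB·ABB·DAC·AD·DAC·CDC·ABB·ABB·CDC·ABB·ABB
    A ↦ CDC
    B ↦ ABB
    C ↦ DAC
    D ↦ AD

A->CDC, B->ABB, C->DAC, D->AD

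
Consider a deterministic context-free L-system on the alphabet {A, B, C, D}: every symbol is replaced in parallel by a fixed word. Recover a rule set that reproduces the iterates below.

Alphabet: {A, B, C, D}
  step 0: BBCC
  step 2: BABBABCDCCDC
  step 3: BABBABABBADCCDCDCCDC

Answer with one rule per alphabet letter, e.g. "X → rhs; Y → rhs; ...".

  step 2 ⇒ step 3: BABBABCDCCDC ⇒ BA·B·BA·BA·B·BA·DC·C·DC·DC·C·DC
    A ↦ B
    B ↦ BA
    C ↦ DC
    D ↦ C

A->B, B->BA, C->DC, D->C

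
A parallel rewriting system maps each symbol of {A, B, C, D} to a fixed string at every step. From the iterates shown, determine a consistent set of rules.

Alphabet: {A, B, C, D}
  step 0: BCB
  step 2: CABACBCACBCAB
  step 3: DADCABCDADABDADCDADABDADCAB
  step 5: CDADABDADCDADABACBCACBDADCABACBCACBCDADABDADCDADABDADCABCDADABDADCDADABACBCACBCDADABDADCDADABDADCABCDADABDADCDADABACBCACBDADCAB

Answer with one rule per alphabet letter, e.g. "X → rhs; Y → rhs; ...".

  step 2 ⇒ step 3: CABACBCACBCAB ⇒ DAD·C·AB·C·DAD·AB·DAD·C·DAD·AB·DAD·C·AB
    A ↦ C
    B ↦ AB
    C ↦ DAD
    D ↦ ACB  (constrained at step 3)

A->C, B->AB, C->DAD, D->ACB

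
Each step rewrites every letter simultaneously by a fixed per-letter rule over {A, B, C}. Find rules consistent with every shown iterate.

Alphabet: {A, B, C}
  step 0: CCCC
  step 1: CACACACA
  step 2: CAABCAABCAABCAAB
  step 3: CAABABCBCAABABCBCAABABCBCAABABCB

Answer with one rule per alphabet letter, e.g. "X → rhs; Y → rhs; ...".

A->AB, B->CB, C->CA

  step 2 ⇒ step 3: CAABCAABCAABCAAB ⇒ CA·AB·AB·CB·CA·AB·AB·CB·CA·AB·AB·CB·CA·AB·AB·CB
    A ↦ AB
    B ↦ CB
    C ↦ CA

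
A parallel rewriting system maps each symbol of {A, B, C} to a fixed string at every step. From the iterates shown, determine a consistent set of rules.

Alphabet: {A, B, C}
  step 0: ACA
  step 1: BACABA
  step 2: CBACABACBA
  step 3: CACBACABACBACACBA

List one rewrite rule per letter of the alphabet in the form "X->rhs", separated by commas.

A->BA, B->C, C->CA

  step 2 ⇒ step 3: CBACABACBA ⇒ CA·C·BA·CA·BA·C·BA·CA·C·BA
    A ↦ BA
    B ↦ C
    C ↦ CA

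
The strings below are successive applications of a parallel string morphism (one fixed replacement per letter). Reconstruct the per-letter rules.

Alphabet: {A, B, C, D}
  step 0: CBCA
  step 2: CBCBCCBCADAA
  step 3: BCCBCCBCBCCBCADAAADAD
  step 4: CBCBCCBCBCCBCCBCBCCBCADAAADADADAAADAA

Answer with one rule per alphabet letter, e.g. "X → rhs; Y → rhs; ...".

A->AD, B->C, C->BC, D->AA

  step 3 ⇒ step 4: BCCBCCBCBCCBCADAAADAD ⇒ C·BC·BC·C·BC·BC·C·BC·C·BC·BC·C·BC·AD·AA·AD·AD·AD·AA·AD·AA
    A ↦ AD
    B ↦ C
    C ↦ BC
    D ↦ AA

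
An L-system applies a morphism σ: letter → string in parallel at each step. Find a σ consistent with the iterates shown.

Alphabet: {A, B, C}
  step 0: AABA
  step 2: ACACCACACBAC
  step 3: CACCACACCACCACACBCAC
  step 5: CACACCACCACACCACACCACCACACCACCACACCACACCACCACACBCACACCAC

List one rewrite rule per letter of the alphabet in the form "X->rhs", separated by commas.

  step 2 ⇒ step 3: ACACCACACBAC ⇒ C·AC·C·AC·AC·C·AC·C·AC·ACB·C·AC
    A ↦ C
    B ↦ ACB
    C ↦ AC

A->C, B->ACB, C->AC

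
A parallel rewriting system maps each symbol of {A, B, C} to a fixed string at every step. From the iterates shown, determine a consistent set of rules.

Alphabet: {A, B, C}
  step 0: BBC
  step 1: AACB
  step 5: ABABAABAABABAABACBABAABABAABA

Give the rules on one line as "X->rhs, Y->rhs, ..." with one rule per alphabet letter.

  step 0 ⇒ step 1: BBC ⇒ A·A·CB
    B ↦ A
    C ↦ CB
    A ↦ BA  (constrained at step 1)

A->BA, B->A, C->CB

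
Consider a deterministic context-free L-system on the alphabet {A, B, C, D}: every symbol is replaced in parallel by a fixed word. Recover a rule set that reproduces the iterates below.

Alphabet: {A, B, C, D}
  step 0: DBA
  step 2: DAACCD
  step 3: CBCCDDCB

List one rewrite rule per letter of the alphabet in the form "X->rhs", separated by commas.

  step 2 ⇒ step 3: DAACCD ⇒ CB·C·C·D·D·CB
    A ↦ C
    C ↦ D
    D ↦ CB
    B ↦ AA  (constrained at step 0)

A->C, B->AA, C->D, D->CB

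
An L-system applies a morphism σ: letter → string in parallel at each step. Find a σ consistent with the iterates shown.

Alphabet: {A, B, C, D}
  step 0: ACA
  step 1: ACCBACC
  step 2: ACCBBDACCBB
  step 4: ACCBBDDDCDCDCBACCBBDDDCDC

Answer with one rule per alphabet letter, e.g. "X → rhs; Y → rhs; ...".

  step 1 ⇒ step 2: ACCBACC ⇒ ACC·B·B·D·ACC·B·B
    A ↦ ACC
    B ↦ D
    C ↦ B
    D ↦ DC  (constrained at step 2)

A->ACC, B->D, C->B, D->DC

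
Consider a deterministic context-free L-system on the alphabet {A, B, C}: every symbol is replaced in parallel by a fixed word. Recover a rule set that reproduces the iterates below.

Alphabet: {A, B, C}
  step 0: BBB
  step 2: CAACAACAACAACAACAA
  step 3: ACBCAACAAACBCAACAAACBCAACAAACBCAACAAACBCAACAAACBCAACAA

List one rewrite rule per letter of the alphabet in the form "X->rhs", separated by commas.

A->CAA, B->AA, C->ACB

  step 2 ⇒ step 3: CAACAACAACAACAACAA ⇒ ACB·CAA·CAA·ACB·CAA·CAA·ACB·CAA·CAA·ACB·CAA·CAA·ACB·CAA·CAA·ACB·CAA·CAA
    A ↦ CAA
    C ↦ ACB
    B ↦ AA  (constrained at step 0)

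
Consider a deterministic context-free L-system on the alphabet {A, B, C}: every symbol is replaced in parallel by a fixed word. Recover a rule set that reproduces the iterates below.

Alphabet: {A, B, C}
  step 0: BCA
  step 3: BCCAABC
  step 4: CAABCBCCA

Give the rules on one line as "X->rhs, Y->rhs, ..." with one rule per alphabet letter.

  step 3 ⇒ step 4: BCCAABC ⇒ C·A·A·BC·BC·C·A
    A ↦ BC
    B ↦ C
    C ↦ A

A->BC, B->C, C->A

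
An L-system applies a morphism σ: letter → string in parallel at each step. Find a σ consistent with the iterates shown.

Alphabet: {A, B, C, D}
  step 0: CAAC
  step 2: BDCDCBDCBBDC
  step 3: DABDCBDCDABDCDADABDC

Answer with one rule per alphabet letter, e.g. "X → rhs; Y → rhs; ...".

  step 2 ⇒ step 3: BDCDCBDCBBDC ⇒ DA·B·DC·B·DC·DA·B·DC·DA·DA·B·DC
    B ↦ DA
    C ↦ DC
    D ↦ B
    A ↦ CD  (constrained at step 0)

A->CD, B->DA, C->DC, D->B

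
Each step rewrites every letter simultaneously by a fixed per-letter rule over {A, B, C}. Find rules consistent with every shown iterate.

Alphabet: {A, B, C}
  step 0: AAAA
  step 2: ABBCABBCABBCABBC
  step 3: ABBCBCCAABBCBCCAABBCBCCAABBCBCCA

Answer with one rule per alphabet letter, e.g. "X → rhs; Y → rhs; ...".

  step 2 ⇒ step 3: ABBCABBCABBCABBC ⇒ AB·BC·BC·CA·AB·BC·BC·CA·AB·BC·BC·CA·AB·BC·BC·CA
    A ↦ AB
    B ↦ BC
    C ↦ CA

A->AB, B->BC, C->CA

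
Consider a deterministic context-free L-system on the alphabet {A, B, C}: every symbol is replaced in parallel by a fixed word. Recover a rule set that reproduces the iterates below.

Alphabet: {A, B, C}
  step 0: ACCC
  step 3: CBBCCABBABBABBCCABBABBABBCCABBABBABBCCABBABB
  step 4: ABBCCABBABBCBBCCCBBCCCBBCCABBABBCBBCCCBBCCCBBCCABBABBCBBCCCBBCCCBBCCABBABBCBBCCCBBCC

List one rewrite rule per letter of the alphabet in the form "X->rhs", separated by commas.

A->CBB, B->C, C->ABB

  step 3 ⇒ step 4: CBBCCABBABBABBCCABBABBABBCCABBABBABBCCABBABB ⇒ ABB·C·C·ABB·ABB·CBB·C·C·CBB·C·C·CBB·C·C·ABB·ABB·CBB·C·C·CBB·C·C·CBB·C·C·ABB·ABB·CBB·C·C·CBB·C·C·CBB·C·C·ABB·ABB·CBB·C·C·CBB·C·C
    A ↦ CBB
    B ↦ C
    C ↦ ABB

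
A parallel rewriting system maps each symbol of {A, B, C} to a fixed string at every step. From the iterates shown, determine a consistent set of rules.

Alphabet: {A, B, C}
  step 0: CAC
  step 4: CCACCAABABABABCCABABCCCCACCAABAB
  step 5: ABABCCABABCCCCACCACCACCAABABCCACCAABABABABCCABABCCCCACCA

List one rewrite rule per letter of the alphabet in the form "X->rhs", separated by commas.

A->CC, B->A, C->AB

  step 4 ⇒ step 5: CCACCAABABABABCCABABCCCCACCAABAB ⇒ AB·AB·CC·AB·AB·CC·CC·A·CC·A·CC·A·CC·A·AB·AB·CC·A·CC·A·AB·AB·AB·AB·CC·AB·AB·CC·CC·A·CC·A
    A ↦ CC
    B ↦ A
    C ↦ AB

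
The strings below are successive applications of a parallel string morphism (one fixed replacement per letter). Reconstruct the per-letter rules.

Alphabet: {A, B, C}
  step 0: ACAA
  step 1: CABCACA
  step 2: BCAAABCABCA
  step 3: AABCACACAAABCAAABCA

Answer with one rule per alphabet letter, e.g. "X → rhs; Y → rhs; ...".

A->CA, B->AA, C->B

  step 2 ⇒ step 3: BCAAABCABCA ⇒ AA·B·CA·CA·CA·AA·B·CA·AA·B·CA
    A ↦ CA
    B ↦ AA
    C ↦ B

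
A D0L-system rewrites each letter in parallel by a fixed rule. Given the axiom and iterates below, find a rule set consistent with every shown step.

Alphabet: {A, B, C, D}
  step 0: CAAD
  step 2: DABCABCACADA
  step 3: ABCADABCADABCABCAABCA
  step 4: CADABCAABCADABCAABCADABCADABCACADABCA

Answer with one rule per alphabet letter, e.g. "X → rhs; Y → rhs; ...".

A->CA, B->DA, C->B, D->AB

  step 3 ⇒ step 4: ABCADABCADABCABCAABCA ⇒ CA·DA·B·CA·AB·CA·DA·B·CA·AB·CA·DA·B·CA·DA·B·CA·CA·DA·B·CA
    A ↦ CA
    B ↦ DA
    C ↦ B
    D ↦ AB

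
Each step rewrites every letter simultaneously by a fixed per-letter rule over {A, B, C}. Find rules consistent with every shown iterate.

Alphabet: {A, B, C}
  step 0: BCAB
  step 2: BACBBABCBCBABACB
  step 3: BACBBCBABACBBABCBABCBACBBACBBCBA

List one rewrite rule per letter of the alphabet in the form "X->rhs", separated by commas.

A->CB, B->BA, C->BC

  step 2 ⇒ step 3: BACBBABCBCBABACB ⇒ BA·CB·BC·BA·BA·CB·BA·BC·BA·BC·BA·CB·BA·CB·BC·BA
    A ↦ CB
    B ↦ BA
    C ↦ BC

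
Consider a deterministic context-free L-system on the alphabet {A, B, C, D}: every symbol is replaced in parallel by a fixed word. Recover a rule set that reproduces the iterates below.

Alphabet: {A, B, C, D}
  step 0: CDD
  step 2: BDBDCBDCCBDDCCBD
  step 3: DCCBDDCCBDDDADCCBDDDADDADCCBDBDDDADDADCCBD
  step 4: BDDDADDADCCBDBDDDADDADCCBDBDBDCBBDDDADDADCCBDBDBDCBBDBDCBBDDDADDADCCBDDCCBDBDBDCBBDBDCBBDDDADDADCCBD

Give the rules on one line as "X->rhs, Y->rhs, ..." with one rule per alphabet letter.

A->CB, B->DCC, C->DDA, D->BD

  step 3 ⇒ step 4: DCCBDDCCBDDDADCCBDDDADDADCCBDBDDDADDADCCBD ⇒ BD·DDA·DDA·DCC·BD·BD·DDA·DDA·DCC·BD·BD·BD·CB·BD·DDA·DDA·DCC·BD·BD·BD·CB·BD·BD·CB·BD·DDA·DDA·DCC·BD·DCC·BD·BD·BD·CB·BD·BD·CB·BD·DDA·DDA·DCC·BD
    A ↦ CB
    B ↦ DCC
    C ↦ DDA
    D ↦ BD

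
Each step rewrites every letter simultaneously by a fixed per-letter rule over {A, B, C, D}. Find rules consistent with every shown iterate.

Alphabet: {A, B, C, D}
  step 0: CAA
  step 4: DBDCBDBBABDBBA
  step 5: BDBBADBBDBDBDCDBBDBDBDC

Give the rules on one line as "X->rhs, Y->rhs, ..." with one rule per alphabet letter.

A->DC, B->DB, C->A, D->B

  step 4 ⇒ step 5: DBDCBDBBABDBBA ⇒ B·DB·B·A·DB·B·DB·DB·DC·DB·B·DB·DB·DC
    A ↦ DC
    B ↦ DB
    C ↦ A
    D ↦ B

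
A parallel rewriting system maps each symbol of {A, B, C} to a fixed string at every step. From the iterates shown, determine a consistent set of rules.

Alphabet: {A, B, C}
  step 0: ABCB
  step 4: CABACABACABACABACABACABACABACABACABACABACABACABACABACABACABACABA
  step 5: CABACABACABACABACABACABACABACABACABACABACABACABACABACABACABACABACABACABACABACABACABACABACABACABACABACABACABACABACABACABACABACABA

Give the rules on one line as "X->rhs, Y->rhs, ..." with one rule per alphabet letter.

  step 4 ⇒ step 5: CABACABACABACABACABACABACABACABACABACABACABACABACABACABACABACABA ⇒ CA·BA·CA·BA·CA·BA·CA·BA·CA·BA·CA·BA·CA·BA·CA·BA·CA·BA·CA·BA·CA·BA·CA·BA·CA·BA·CA·BA·CA·BA·CA·BA·CA·BA·CA·BA·CA·BA·CA·BA·CA·BA·CA·BA·CA·BA·CA·BA·CA·BA·CA·BA·CA·BA·CA·BA·CA·BA·CA·BA·CA·BA·CA·BA
    A ↦ BA
    B ↦ CA
    C ↦ CA

A->BA, B->CA, C->CA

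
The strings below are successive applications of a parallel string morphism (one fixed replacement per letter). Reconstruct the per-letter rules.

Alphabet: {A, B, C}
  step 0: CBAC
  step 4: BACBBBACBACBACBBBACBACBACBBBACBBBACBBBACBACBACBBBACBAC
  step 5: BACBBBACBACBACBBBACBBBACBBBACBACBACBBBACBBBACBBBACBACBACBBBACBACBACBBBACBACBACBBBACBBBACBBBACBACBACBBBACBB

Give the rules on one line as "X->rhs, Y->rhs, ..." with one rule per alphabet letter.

  step 4 ⇒ step 5: BACBBBACBACBACBBBACBACBACBBBACBBBACBBBACBACBACBBBACBAC ⇒ BAC·B·B·BAC·BAC·BAC·B·B·BAC·B·B·BAC·B·B·BAC·BAC·BAC·B·B·BAC·B·B·BAC·B·B·BAC·BAC·BAC·B·B·BAC·BAC·BAC·B·B·BAC·BAC·BAC·B·B·BAC·B·B·BAC·B·B·BAC·BAC·BAC·B·B·BAC·B·B
    A ↦ B
    B ↦ BAC
    C ↦ B

A->B, B->BAC, C->B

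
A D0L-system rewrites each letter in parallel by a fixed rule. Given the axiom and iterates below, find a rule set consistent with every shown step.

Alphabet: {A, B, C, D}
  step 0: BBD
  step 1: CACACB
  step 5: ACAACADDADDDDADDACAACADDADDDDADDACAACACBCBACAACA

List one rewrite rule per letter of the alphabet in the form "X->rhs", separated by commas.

  step 0 ⇒ step 1: BBD ⇒ CA·CA·CB
    B ↦ CA
    D ↦ CB
    A ↦ DD  (constrained at step 1)
    C ↦ A  (constrained at step 1)

A->DD, B->CA, C->A, D->CB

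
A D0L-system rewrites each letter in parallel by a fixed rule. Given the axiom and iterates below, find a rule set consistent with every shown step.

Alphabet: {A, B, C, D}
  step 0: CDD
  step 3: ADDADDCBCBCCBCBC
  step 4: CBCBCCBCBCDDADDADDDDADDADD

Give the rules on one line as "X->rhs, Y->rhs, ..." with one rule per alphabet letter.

A->C, B->A, C->DD, D->BC

  step 3 ⇒ step 4: ADDADDCBCBCCBCBC ⇒ C·BC·BC·C·BC·BC·DD·A·DD·A·DD·DD·A·DD·A·DD
    A ↦ C
    B ↦ A
    C ↦ DD
    D ↦ BC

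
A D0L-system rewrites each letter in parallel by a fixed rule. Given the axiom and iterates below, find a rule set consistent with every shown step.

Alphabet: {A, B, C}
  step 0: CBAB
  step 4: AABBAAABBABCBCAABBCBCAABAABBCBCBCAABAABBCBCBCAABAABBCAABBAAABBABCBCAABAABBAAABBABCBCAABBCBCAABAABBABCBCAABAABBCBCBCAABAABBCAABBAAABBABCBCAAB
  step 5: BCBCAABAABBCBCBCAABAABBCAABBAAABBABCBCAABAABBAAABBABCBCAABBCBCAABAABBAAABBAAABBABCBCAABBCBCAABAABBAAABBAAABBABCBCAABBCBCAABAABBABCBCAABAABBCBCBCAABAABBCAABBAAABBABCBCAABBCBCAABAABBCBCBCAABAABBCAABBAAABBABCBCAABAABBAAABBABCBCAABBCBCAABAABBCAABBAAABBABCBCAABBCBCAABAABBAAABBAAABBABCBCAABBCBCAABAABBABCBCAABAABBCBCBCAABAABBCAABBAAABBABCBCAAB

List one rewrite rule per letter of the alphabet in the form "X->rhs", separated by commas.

A->BC, B->AAB, C->BA

  step 4 ⇒ step 5: AABBAAABBABCBCAABBCBCAABAABBCBCBCAABAABBCBCBCAABAABBCAABBAAABBABCBCAABAABBAAABBABCBCAABBCBCAABAABBABCBCAABAABBCBCBCAABAABBCAABBAAABBABCBCAAB ⇒ BC·BC·AAB·AAB·BC·BC·BC·AAB·AAB·BC·AAB·BA·AAB·BA·BC·BC·AAB·AAB·BA·AAB·BA·BC·BC·AAB·BC·BC·AAB·AAB·BA·AAB·BA·AAB·BA·BC·BC·AAB·BC·BC·AAB·AAB·BA·AAB·BA·AAB·BA·BC·BC·AAB·BC·BC·AAB·AAB·BA·BC·BC·AAB·AAB·BC·BC·BC·AAB·AAB·BC·AAB·BA·AAB·BA·BC·BC·AAB·BC·BC·AAB·AAB·BC·BC·BC·AAB·AAB·BC·AAB·BA·AAB·BA·BC·BC·AAB·AAB·BA·AAB·BA·BC·BC·AAB·BC·BC·AAB·AAB·BC·AAB·BA·AAB·BA·BC·BC·AAB·BC·BC·AAB·AAB·BA·AAB·BA·AAB·BA·BC·BC·AAB·BC·BC·AAB·AAB·BA·BC·BC·AAB·AAB·BC·BC·BC·AAB·AAB·BC·AAB·BA·AAB·BA·BC·BC·AAB
    A ↦ BC
    B ↦ AAB
    C ↦ BA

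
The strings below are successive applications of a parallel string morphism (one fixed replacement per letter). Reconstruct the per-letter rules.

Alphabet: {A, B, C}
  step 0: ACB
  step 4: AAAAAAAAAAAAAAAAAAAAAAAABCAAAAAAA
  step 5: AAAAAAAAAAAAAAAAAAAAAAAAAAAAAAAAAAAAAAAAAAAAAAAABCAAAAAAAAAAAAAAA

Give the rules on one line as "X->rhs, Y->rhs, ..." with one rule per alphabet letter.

A->AA, B->BC, C->A

  step 4 ⇒ step 5: AAAAAAAAAAAAAAAAAAAAAAAABCAAAAAAA ⇒ AA·AA·AA·AA·AA·AA·AA·AA·AA·AA·AA·AA·AA·AA·AA·AA·AA·AA·AA·AA·AA·AA·AA·AA·BC·A·AA·AA·AA·AA·AA·AA·AA
    A ↦ AA
    B ↦ BC
    C ↦ A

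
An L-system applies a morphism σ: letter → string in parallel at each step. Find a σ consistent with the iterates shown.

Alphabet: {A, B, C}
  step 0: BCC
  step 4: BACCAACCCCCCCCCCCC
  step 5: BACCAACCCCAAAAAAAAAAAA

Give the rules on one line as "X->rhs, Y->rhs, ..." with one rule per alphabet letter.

  step 4 ⇒ step 5: BACCAACCCCCCCCCCCC ⇒ BA·CC·A·A·CC·CC·A·A·A·A·A·A·A·A·A·A·A·A
    A ↦ CC
    B ↦ BA
    C ↦ A

A->CC, B->BA, C->A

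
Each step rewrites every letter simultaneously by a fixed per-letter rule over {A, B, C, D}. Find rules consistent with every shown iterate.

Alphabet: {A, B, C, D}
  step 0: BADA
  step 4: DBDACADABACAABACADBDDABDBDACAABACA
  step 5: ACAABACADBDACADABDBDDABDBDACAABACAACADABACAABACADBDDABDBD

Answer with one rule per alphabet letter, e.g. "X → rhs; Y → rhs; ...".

A->D, B->AB, C->B, D->ACA

  step 4 ⇒ step 5: DBDACADABACAABACADBDDABDBDACAABACA ⇒ ACA·AB·ACA·D·B·D·ACA·D·AB·D·B·D·D·AB·D·B·D·ACA·AB·ACA·ACA·D·AB·ACA·AB·ACA·D·B·D·D·AB·D·B·D
    A ↦ D
    B ↦ AB
    C ↦ B
    D ↦ ACA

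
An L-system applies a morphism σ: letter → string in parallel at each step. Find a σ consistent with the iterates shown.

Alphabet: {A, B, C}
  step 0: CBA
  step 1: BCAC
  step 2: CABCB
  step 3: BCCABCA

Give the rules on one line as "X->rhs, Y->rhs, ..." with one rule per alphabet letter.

A->C, B->CA, C->B

  step 2 ⇒ step 3: CABCB ⇒ B·C·CA·B·CA
    A ↦ C
    B ↦ CA
    C ↦ B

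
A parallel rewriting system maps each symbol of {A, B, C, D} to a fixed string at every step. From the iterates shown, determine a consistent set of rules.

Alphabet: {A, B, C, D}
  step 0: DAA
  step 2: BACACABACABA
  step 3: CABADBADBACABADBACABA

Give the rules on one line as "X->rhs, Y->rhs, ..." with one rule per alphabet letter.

A->BA, B->CA, C->D, D->AB

  step 2 ⇒ step 3: BACACABACABA ⇒ CA·BA·D·BA·D·BA·CA·BA·D·BA·CA·BA
    A ↦ BA
    B ↦ CA
    C ↦ D
    D ↦ AB  (constrained at step 0)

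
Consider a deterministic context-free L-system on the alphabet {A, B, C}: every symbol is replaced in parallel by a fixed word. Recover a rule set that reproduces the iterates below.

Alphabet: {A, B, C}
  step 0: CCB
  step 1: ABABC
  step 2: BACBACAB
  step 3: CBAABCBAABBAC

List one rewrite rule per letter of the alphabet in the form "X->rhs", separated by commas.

A->BA, B->C, C->AB

  step 2 ⇒ step 3: BACBACAB ⇒ C·BA·AB·C·BA·AB·BA·C
    A ↦ BA
    B ↦ C
    C ↦ AB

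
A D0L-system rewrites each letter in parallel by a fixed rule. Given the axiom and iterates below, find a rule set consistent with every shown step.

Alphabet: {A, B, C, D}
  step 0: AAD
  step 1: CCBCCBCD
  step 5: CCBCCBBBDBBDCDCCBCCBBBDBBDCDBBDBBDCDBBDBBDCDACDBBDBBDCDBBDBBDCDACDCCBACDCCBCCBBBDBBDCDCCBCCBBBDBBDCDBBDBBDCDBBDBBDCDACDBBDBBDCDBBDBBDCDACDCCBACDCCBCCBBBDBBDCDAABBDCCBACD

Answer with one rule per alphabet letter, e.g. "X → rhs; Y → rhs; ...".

A->CCB, B->BBD, C->A, D->CD

  step 0 ⇒ step 1: AAD ⇒ CCB·CCB·CD
    A ↦ CCB
    D ↦ CD
    B ↦ BBD  (constrained at step 1)
    C ↦ A  (constrained at step 1)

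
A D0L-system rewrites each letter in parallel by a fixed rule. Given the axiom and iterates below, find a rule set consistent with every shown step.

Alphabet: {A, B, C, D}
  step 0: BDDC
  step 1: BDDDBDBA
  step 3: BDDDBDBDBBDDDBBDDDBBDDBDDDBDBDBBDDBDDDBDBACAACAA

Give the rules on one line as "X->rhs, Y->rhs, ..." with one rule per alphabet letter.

A->CAA, B->BDD, C->A, D->DB

  step 0 ⇒ step 1: BDDC ⇒ BDD·DB·DB·A
    B ↦ BDD
    C ↦ A
    D ↦ DB
    A ↦ CAA  (constrained at step 1)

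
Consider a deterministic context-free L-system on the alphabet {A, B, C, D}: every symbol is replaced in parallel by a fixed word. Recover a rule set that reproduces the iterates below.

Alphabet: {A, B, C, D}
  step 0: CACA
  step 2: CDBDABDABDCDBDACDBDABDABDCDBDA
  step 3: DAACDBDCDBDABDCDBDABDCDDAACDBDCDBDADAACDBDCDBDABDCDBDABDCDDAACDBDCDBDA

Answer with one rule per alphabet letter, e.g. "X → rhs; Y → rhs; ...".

  step 2 ⇒ step 3: CDBDABDABDCDBDACDBDABDABDCDBDA ⇒ DAA·CD·BD·CD·BDA·BD·CD·BDA·BD·CD·DAA·CD·BD·CD·BDA·DAA·CD·BD·CD·BDA·BD·CD·BDA·BD·CD·DAA·CD·BD·CD·BDA
    A ↦ BDA
    B ↦ BD
    C ↦ DAA
    D ↦ CD

A->BDA, B->BD, C->DAA, D->CD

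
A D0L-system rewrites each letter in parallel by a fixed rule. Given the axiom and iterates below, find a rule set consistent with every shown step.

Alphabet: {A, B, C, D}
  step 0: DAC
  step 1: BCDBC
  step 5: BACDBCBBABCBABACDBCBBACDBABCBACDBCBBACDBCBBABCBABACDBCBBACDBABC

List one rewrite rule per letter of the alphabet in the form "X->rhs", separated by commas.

A->CD, B->BA, C->BC, D->B

  step 0 ⇒ step 1: DAC ⇒ B·CD·BC
    A ↦ CD
    C ↦ BC
    D ↦ B
    B ↦ BA  (constrained at step 1)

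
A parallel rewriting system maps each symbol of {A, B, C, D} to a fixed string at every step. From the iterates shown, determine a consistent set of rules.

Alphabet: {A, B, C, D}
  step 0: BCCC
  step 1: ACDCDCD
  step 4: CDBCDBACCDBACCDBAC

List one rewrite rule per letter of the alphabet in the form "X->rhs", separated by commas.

  step 0 ⇒ step 1: BCCC ⇒ A·CD·CD·CD
    B ↦ A
    C ↦ CD
    A ↦ C  (constrained at step 1)
    D ↦ B  (constrained at step 1)

A->C, B->A, C->CD, D->B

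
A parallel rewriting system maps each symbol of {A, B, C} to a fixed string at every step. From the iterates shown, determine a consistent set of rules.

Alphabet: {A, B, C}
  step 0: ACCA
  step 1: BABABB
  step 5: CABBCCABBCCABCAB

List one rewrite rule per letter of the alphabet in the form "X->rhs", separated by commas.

  step 0 ⇒ step 1: ACCA ⇒ B·AB·AB·B
    A ↦ B
    C ↦ AB
    B ↦ C  (constrained at step 1)

A->B, B->C, C->AB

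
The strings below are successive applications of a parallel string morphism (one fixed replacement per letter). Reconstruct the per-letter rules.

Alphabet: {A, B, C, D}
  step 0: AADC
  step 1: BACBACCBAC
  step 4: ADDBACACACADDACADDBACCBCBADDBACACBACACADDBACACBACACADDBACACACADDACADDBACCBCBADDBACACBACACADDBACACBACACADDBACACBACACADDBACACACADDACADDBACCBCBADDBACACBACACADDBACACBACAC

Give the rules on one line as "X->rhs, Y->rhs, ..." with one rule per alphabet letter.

  step 0 ⇒ step 1: AADC ⇒ BAC·BAC·CB·AC
    A ↦ BAC
    C ↦ AC
    D ↦ CB
    B ↦ ADD  (constrained at step 1)

A->BAC, B->ADD, C->AC, D->CB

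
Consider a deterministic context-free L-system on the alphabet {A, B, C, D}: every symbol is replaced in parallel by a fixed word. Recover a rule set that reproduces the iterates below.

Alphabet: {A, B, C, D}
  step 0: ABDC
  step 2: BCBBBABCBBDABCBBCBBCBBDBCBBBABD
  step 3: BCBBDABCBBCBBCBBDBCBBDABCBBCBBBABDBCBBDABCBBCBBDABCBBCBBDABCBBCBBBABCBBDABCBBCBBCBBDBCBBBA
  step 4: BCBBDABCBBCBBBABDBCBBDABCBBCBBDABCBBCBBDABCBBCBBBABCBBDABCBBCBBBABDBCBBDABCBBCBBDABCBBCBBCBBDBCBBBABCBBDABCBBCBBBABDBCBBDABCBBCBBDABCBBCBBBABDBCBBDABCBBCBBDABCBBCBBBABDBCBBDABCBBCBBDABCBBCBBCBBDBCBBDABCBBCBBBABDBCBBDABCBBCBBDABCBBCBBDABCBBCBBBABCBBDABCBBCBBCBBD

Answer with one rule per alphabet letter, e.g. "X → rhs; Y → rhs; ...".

A->BD, B->BCB, C->BDA, D->BBA

  step 3 ⇒ step 4: BCBBDABCBBCBBCBBDBCBBDABCBBCBBBABDBCBBDABCBBCBBDABCBBCBBDABCBBCBBBABCBBDABCBBCBBCBBDBCBBBA ⇒ BCB·BDA·BCB·BCB·BBA·BD·BCB·BDA·BCB·BCB·BDA·BCB·BCB·BDA·BCB·BCB·BBA·BCB·BDA·BCB·BCB·BBA·BD·BCB·BDA·BCB·BCB·BDA·BCB·BCB·BCB·BD·BCB·BBA·BCB·BDA·BCB·BCB·BBA·BD·BCB·BDA·BCB·BCB·BDA·BCB·BCB·BBA·BD·BCB·BDA·BCB·BCB·BDA·BCB·BCB·BBA·BD·BCB·BDA·BCB·BCB·BDA·BCB·BCB·BCB·BD·BCB·BDA·BCB·BCB·BBA·BD·BCB·BDA·BCB·BCB·BDA·BCB·BCB·BDA·BCB·BCB·BBA·BCB·BDA·BCB·BCB·BCB·BD
    A ↦ BD
    B ↦ BCB
    C ↦ BDA
    D ↦ BBA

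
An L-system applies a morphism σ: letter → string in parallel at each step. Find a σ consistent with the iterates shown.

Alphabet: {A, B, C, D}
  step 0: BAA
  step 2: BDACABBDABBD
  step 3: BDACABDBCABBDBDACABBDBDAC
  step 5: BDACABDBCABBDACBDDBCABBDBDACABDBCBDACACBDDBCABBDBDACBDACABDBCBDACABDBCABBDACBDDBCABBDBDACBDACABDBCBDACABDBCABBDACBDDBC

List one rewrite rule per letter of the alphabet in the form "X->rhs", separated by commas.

  step 2 ⇒ step 3: BDACABBDABBD ⇒ BD·AC·AB·DBC·AB·BD·BD·AC·AB·BD·BD·AC
    A ↦ AB
    B ↦ BD
    C ↦ DBC
    D ↦ AC

A->AB, B->BD, C->DBC, D->AC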